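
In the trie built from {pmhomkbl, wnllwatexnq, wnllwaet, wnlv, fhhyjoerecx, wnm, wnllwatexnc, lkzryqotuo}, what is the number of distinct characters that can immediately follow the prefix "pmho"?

1

Walk "pmho" from the root, arriving at one node.
Distinct next characters after "pmho": m.
That node has 1 child edge.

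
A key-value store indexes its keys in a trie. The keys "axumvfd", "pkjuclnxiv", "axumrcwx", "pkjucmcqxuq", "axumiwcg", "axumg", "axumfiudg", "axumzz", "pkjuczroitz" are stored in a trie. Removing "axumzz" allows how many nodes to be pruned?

Walk "axumzz" from the leaf back toward the root, removing each node that no remaining word uses.
The suffix "zz" (2 nodes) is used only by "axumzz"; the node for "axum" still has the child "v", so pruning stops there.
Nodes removed: 2

2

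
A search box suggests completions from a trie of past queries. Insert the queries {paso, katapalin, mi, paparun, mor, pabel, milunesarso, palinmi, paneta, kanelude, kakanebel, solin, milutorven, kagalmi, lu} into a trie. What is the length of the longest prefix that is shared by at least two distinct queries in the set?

4

Equivalently: take the maximum, over all pairs, of their longest common prefix length.
e.g. "milunesarso" and "milutorven" share the prefix "milu" of length 4; no pair shares a longer one.
Longest shared-prefix length: 4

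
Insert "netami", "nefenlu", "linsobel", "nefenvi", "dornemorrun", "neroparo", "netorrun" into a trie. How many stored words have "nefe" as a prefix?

Filter for entries beginning with "nefe":
Matches: "nefenlu", "nefenvi"
Count: 2

2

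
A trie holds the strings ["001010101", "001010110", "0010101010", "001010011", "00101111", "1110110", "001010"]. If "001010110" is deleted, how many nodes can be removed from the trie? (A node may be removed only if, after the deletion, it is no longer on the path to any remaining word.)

2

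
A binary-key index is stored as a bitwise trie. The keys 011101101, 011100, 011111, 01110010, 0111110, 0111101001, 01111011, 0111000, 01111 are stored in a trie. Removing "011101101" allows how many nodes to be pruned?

After clearing the end-marker at "011101101", prune upward until reaching a node still needed by another word.
The suffix "1101" (4 nodes) is used only by "011101101"; the node for "01110" still has the child "0", so pruning stops there.
Nodes removed: 4

4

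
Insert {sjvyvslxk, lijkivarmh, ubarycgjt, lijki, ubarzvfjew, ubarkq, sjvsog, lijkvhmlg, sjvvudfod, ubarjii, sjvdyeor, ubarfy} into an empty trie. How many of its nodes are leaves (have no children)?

11

Leaves are exactly the stored words that no other stored word extends.
Those words: "lijkivarmh", "lijkvhmlg", "sjvdyeor", "sjvsog", "sjvvudfod", "sjvyvslxk", "ubarfy", "ubarjii", "ubarkq", "ubarycgjt", "ubarzvfjew"
Leaf count: 11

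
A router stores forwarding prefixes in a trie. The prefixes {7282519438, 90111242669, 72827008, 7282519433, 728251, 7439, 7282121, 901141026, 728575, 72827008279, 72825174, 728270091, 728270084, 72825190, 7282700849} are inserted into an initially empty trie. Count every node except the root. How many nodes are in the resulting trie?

50

Insert word by word; a character creates a node only if that edge doesn't already exist:
  "7282519438" → 10 new (7, 2, 8, 2, 5, 1, 9, 4, 3, 8)
  "90111242669" → 11 new (9, 0, 1, 1, 1, 2, 4, 2, 6, 6, 9)
  "72827008" → prefix "7282" already present; 4 new (7, 0, 0, 8)
  "7282519433" → prefix "728251943" already present; 1 new (3)
  "728251" → prefix "728251" already present; 0 new (none)
  "7439" → prefix "7" already present; 3 new (4, 3, 9)
  "7282121" → prefix "7282" already present; 3 new (1, 2, 1)
  "901141026" → prefix "9011" already present; 5 new (4, 1, 0, 2, 6)
  "728575" → prefix "728" already present; 3 new (5, 7, 5)
  "72827008279" → prefix "72827008" already present; 3 new (2, 7, 9)
  "72825174" → prefix "728251" already present; 2 new (7, 4)
  "728270091" → prefix "7282700" already present; 2 new (9, 1)
  "728270084" → prefix "72827008" already present; 1 new (4)
  "72825190" → prefix "7282519" already present; 1 new (0)
  "7282700849" → prefix "728270084" already present; 1 new (9)
Total nodes = 10 + 11 + 4 + 1 + 0 + 3 + 3 + 5 + 3 + 3 + 2 + 2 + 1 + 1 + 1 = 50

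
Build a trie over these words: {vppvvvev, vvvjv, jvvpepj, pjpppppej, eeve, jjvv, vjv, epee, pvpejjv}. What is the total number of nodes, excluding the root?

Trace insertions, counting only characters that open a new branch:
  "vppvvvev" → 8 new (v, p, p, v, v, v, e, v)
  "vvvjv" → prefix "v" already present; 4 new (v, v, j, v)
  "jvvpepj" → 7 new (j, v, v, p, e, p, j)
  "pjpppppej" → 9 new (p, j, p, p, p, p, p, e, j)
  "eeve" → 4 new (e, e, v, e)
  "jjvv" → prefix "j" already present; 3 new (j, v, v)
  "vjv" → prefix "v" already present; 2 new (j, v)
  "epee" → prefix "e" already present; 3 new (p, e, e)
  "pvpejjv" → prefix "p" already present; 6 new (v, p, e, j, j, v)
Total nodes = 8 + 4 + 7 + 9 + 4 + 3 + 2 + 3 + 6 = 46

46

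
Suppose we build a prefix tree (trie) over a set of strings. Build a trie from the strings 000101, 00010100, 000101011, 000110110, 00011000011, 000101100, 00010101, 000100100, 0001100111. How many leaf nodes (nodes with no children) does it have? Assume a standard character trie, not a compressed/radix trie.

7

Leaves are exactly the stored words that no other stored word extends.
Those words: "000100100", "00010100", "000101011", "000101100", "00011000011", "0001100111", "000110110"
Leaf count: 7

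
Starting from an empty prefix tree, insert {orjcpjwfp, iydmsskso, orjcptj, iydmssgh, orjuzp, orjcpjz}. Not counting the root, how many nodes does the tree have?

Trie structure (* marks end of a word):
(root)
├─ i
│  └─ y
│     └─ d
│        └─ m
│           └─ s
│              └─ s
│                 ├─ g
│                 │  └─ h *
│                 └─ k
│                    └─ s
│                       └─ o *
└─ o
   └─ r
      └─ j
         ├─ c
         │  └─ p
         │     ├─ j
         │     │  ├─ w
         │     │  │  └─ f
         │     │  │     └─ p *
         │     │  └─ z *
         │     └─ t
         │        └─ j *
         └─ u
            └─ z
               └─ p *
Counting every labelled node above: 26.

26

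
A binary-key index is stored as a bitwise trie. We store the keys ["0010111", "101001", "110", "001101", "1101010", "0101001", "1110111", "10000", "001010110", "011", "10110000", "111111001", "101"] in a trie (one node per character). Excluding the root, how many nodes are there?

Count nodes per top-level branch (shared prefixes stored once):
  '0'-branch (001010110, 0010111, 001101, 0101001, 011): 21 nodes
  '1'-branch (10000, 101, 101001, 10110000, 110, 1101010, 1110111, 111111001): 31 nodes
Sum: 52

52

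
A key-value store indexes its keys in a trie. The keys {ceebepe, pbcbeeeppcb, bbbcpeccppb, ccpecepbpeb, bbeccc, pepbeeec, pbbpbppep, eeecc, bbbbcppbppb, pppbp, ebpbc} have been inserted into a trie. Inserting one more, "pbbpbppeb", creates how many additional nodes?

1

The longest prefix of "pbbpbppeb" already in the trie is "pbbpbppe" (length 8).
Each of the 1 remaining characters creates one node.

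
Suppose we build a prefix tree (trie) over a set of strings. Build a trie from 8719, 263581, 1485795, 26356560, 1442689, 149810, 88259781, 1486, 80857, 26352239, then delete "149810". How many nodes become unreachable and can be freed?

Walk "149810" from the leaf back toward the root, removing each node that no remaining word uses.
The suffix "9810" (4 nodes) is used only by "149810"; the node for "14" still has the child "8", so pruning stops there.
Nodes removed: 4

4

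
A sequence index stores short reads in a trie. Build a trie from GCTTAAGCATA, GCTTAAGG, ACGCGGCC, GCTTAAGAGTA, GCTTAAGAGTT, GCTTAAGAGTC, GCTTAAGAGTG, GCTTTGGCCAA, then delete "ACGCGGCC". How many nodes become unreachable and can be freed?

After clearing the end-marker at "ACGCGGCC", prune upward until reaching a node still needed by another word.
No other word shares any prefix with "ACGCGGCC", so all 8 of its nodes go.
Nodes removed: 8

8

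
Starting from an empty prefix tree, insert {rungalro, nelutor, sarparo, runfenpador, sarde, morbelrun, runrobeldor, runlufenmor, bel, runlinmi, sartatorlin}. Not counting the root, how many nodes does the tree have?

72

For each word, the new-node count is its length minus the longest prefix already in the trie:
  "rungalro" → 8 new (r, u, n, g, a, l, r, o)
  "nelutor" → 7 new (n, e, l, u, t, o, r)
  "sarparo" → 7 new (s, a, r, p, a, r, o)
  "runfenpador" → prefix "run" already present; 8 new (f, e, n, p, a, d, o, r)
  "sarde" → prefix "sar" already present; 2 new (d, e)
  "morbelrun" → 9 new (m, o, r, b, e, l, r, u, n)
  "runrobeldor" → prefix "run" already present; 8 new (r, o, b, e, l, d, o, r)
  "runlufenmor" → prefix "run" already present; 8 new (l, u, f, e, n, m, o, r)
  "bel" → 3 new (b, e, l)
  "runlinmi" → prefix "runl" already present; 4 new (i, n, m, i)
  "sartatorlin" → prefix "sar" already present; 8 new (t, a, t, o, r, l, i, n)
Total nodes = 8 + 7 + 7 + 8 + 2 + 9 + 8 + 8 + 3 + 4 + 8 = 72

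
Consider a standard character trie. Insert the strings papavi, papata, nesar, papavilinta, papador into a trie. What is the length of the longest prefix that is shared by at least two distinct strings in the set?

6

Equivalently: take the maximum, over all pairs, of their longest common prefix length.
"papavi" and "papavilinta" agree on "papavi" (6 characters) before diverging; nothing deeper is shared.
Longest shared-prefix length: 6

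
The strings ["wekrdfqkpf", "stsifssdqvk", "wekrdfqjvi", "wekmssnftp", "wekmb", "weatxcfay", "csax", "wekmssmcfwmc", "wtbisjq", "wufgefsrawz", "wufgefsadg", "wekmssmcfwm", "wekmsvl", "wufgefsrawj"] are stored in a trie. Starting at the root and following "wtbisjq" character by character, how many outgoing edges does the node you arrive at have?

Walk "wtbisjq" from the root, arriving at one node.
No stored string extends past "wtbisjq".
That node has 0 child edges.

0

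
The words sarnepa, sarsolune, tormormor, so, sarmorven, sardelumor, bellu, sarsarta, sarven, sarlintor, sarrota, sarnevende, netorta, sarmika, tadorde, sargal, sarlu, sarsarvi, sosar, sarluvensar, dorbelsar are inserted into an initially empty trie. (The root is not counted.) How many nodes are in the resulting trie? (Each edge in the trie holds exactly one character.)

For each word, the new-node count is its length minus the longest prefix already in the trie:
  "sarnepa" → 7 new (s, a, r, n, e, p, a)
  "sarsolune" → prefix "sar" already present; 6 new (s, o, l, u, n, e)
  "tormormor" → 9 new (t, o, r, m, o, r, m, o, r)
  "so" → prefix "s" already present; 1 new (o)
  "sarmorven" → prefix "sar" already present; 6 new (m, o, r, v, e, n)
  "sardelumor" → prefix "sar" already present; 7 new (d, e, l, u, m, o, r)
  "bellu" → 5 new (b, e, l, l, u)
  "sarsarta" → prefix "sars" already present; 4 new (a, r, t, a)
  "sarven" → prefix "sar" already present; 3 new (v, e, n)
  "sarlintor" → prefix "sar" already present; 6 new (l, i, n, t, o, r)
  "sarrota" → prefix "sar" already present; 4 new (r, o, t, a)
  "sarnevende" → prefix "sarne" already present; 5 new (v, e, n, d, e)
  "netorta" → 7 new (n, e, t, o, r, t, a)
  "sarmika" → prefix "sarm" already present; 3 new (i, k, a)
  "tadorde" → prefix "t" already present; 6 new (a, d, o, r, d, e)
  "sargal" → prefix "sar" already present; 3 new (g, a, l)
  "sarlu" → prefix "sarl" already present; 1 new (u)
  "sarsarvi" → prefix "sarsar" already present; 2 new (v, i)
  "sosar" → prefix "so" already present; 3 new (s, a, r)
  "sarluvensar" → prefix "sarlu" already present; 6 new (v, e, n, s, a, r)
  "dorbelsar" → 9 new (d, o, r, b, e, l, s, a, r)
Total nodes = 7 + 6 + 9 + 1 + 6 + 7 + 5 + 4 + 3 + 6 + 4 + 5 + 7 + 3 + 6 + 3 + 1 + 2 + 3 + 6 + 9 = 103

103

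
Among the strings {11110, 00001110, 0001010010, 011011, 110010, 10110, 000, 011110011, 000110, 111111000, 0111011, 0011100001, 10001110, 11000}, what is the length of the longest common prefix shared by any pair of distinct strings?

Equivalently: take the maximum, over all pairs, of their longest common prefix length.
"0001010010" and "000110" agree on "0001" (4 characters) before diverging; nothing deeper is shared.
Longest shared-prefix length: 4

4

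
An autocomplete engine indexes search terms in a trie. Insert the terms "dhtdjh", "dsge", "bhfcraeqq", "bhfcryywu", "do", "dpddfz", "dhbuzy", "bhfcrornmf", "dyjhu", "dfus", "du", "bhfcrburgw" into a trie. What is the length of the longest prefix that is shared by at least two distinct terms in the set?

Equivalently: take the maximum, over all pairs, of their longest common prefix length.
"bhfcraeqq" and "bhfcrburgw" agree on "bhfcr" (5 characters) before diverging; nothing deeper is shared.
Longest shared-prefix length: 5

5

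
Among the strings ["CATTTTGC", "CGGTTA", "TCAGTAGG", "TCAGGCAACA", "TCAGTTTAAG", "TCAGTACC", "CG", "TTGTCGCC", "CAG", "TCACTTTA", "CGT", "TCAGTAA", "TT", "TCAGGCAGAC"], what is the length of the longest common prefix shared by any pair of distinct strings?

7

Equivalently: take the maximum, over all pairs, of their longest common prefix length.
"TCAGGCAACA" and "TCAGGCAGAC" agree on "TCAGGCA" (7 characters) before diverging; nothing deeper is shared.
Longest shared-prefix length: 7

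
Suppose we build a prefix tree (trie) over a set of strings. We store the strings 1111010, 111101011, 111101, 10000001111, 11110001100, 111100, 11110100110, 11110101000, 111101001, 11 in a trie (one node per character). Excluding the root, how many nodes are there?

Count nodes per top-level branch (shared prefixes stored once):
  '1'-branch (10000001111, 11, 111100, 11110001100, 111101, 1111010, 111101001, 11110100110, 11110101000, 111101011): 32 nodes
Sum: 32

32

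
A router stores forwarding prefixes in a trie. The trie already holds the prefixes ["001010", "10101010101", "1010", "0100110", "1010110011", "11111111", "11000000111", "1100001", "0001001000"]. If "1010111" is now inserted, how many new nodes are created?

1

The longest prefix of "1010111" already in the trie is "101011" (length 6).
Each of the 1 remaining characters creates one node.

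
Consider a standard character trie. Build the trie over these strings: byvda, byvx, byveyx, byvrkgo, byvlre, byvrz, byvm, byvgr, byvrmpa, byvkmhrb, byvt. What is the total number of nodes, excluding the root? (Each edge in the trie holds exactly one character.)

29

Trie structure (* marks end of a word):
(root)
└─ b
   └─ y
      └─ v
         ├─ d
         │  └─ a *
         ├─ e
         │  └─ y
         │     └─ x *
         ├─ g
         │  └─ r *
         ├─ k
         │  └─ m
         │     └─ h
         │        └─ r
         │           └─ b *
         ├─ l
         │  └─ r
         │     └─ e *
         ├─ m *
         ├─ r
         │  ├─ k
         │  │  └─ g
         │  │     └─ o *
         │  ├─ m
         │  │  └─ p
         │  │     └─ a *
         │  └─ z *
         ├─ t *
         └─ x *
Counting every labelled node above: 29.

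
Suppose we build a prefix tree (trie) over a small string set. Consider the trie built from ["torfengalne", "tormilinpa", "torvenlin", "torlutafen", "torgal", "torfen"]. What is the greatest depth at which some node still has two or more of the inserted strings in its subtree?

6

The deepest shared node is where two words last agree before diverging.
"torfen" and "torfengalne" agree on "torfen" (6 characters) before diverging; nothing deeper is shared.
Longest shared-prefix length: 6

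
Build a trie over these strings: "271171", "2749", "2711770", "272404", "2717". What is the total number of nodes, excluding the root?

Count nodes per top-level branch (shared prefixes stored once):
  '2'-branch (271171, 2711770, 2717, 272404, 2749): 15 nodes
Sum: 15

15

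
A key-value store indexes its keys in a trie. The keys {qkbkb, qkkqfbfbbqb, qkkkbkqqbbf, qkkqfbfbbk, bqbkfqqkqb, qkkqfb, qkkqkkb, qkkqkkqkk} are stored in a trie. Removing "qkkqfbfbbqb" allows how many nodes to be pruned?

After clearing the end-marker at "qkkqfbfbbqb", prune upward until reaching a node still needed by another word.
The suffix "qb" (2 nodes) is used only by "qkkqfbfbbqb"; the node for "qkkqfbfbb" still has the child "k", so pruning stops there.
Nodes removed: 2

2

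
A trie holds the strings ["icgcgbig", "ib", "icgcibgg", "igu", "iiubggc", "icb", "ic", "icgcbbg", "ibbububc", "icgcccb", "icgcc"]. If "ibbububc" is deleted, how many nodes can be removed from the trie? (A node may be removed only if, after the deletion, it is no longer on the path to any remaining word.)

6

After clearing the end-marker at "ibbububc", prune upward until reaching a node still needed by another word.
The suffix "bububc" (6 nodes) is used only by "ibbububc"; "ib" is itself a stored word, so pruning stops there.
Nodes removed: 6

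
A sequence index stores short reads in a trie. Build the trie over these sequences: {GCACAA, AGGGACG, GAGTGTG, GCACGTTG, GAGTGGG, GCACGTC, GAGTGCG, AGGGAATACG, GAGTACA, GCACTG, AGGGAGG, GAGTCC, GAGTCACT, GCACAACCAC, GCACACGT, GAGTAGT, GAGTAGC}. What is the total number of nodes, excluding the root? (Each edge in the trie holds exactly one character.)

Trace insertions, counting only characters that open a new branch:
  "GCACAA" → 6 new (G, C, A, C, A, A)
  "AGGGACG" → 7 new (A, G, G, G, A, C, G)
  "GAGTGTG" → prefix "G" already present; 6 new (A, G, T, G, T, G)
  "GCACGTTG" → prefix "GCAC" already present; 4 new (G, T, T, G)
  "GAGTGGG" → prefix "GAGTG" already present; 2 new (G, G)
  "GCACGTC" → prefix "GCACGT" already present; 1 new (C)
  "GAGTGCG" → prefix "GAGTG" already present; 2 new (C, G)
  "AGGGAATACG" → prefix "AGGGA" already present; 5 new (A, T, A, C, G)
  "GAGTACA" → prefix "GAGT" already present; 3 new (A, C, A)
  "GCACTG" → prefix "GCAC" already present; 2 new (T, G)
  "AGGGAGG" → prefix "AGGGA" already present; 2 new (G, G)
  "GAGTCC" → prefix "GAGT" already present; 2 new (C, C)
  "GAGTCACT" → prefix "GAGTC" already present; 3 new (A, C, T)
  "GCACAACCAC" → prefix "GCACAA" already present; 4 new (C, C, A, C)
  "GCACACGT" → prefix "GCACA" already present; 3 new (C, G, T)
  "GAGTAGT" → prefix "GAGTA" already present; 2 new (G, T)
  "GAGTAGC" → prefix "GAGTAG" already present; 1 new (C)
Total nodes = 6 + 7 + 6 + 4 + 2 + 1 + 2 + 5 + 3 + 2 + 2 + 2 + 3 + 4 + 3 + 2 + 1 = 55

55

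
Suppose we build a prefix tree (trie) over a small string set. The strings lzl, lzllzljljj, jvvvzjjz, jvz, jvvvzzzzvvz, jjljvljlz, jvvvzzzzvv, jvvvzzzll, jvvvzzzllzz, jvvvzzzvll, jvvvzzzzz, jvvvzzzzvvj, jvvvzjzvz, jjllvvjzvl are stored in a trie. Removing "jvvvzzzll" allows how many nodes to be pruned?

A node on "jvvvzzzll"'s path can go only if nothing else ends at it or branches off below it.
Every node on "jvvvzzzll" is still needed (e.g. by "jvvvzzzllzz"), so nothing is freed.
Nodes removed: 0

0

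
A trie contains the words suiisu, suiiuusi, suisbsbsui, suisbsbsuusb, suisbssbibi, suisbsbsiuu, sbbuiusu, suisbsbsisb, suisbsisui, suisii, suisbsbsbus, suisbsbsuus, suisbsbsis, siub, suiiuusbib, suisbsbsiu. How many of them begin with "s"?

16

Traverse to the node for "s", then collect every word in that subtree.
Matches: "sbbuiusu", "siub", "suiisu", "suiiuusbib", "suiiuusi", "suisbsbsbus", "suisbsbsis", "suisbsbsisb", "suisbsbsiu", "suisbsbsiuu", "suisbsbsui", "suisbsbsuus", "suisbsbsuusb", "suisbsisui", "suisbssbibi", "suisii"
Count: 16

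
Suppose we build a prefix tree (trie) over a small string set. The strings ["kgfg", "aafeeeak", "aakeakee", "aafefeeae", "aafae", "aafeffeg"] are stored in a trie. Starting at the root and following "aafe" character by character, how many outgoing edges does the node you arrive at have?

2

Follow the path "aafe" to its node, then look at its outgoing edges.
Characters that immediately follow "aafe" among the stored strings: {e, f}.
That node has 2 child edges.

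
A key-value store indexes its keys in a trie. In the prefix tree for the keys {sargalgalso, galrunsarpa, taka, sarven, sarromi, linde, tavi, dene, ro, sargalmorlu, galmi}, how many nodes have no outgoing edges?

A leaf is a node with no children — equivalently, the end of a word that is not a proper prefix of any other stored word.
Those words: "dene", "galmi", "galrunsarpa", "linde", "ro", "sargalgalso", "sargalmorlu", "sarromi", "sarven", "taka", "tavi"
Leaf count: 11

11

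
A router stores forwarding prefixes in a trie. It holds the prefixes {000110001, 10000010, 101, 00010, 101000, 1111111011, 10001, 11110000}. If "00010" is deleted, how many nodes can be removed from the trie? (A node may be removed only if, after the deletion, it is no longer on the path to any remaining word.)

1

A node on "00010"'s path can go only if nothing else ends at it or branches off below it.
The suffix "0" (1 node) is used only by "00010"; the node for "0001" still has the child "1", so pruning stops there.
Nodes removed: 1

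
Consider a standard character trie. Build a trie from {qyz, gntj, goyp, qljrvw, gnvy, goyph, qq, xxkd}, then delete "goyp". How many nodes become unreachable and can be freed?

0

Walk "goyp" from the leaf back toward the root, removing each node that no remaining word uses.
Every node on "goyp" is still needed (e.g. by "goyph"), so nothing is freed.
Nodes removed: 0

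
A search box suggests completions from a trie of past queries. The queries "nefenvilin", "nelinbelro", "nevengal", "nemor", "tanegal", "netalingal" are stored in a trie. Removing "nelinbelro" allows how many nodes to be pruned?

8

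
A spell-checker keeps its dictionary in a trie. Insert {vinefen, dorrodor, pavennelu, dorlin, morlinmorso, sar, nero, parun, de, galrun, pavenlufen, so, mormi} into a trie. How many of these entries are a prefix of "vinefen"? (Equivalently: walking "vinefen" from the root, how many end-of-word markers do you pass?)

1

Check each prefix of "vinefen" against the stored set — each match is an end-marker on the path.
Prefixes of the query that are stored words: "vinefen"
Count: 1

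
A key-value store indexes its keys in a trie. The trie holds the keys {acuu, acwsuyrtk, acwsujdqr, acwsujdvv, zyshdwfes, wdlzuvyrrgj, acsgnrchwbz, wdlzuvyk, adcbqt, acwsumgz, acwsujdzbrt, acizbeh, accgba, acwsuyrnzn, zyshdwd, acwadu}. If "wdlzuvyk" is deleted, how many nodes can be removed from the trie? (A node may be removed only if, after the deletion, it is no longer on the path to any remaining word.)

1

After clearing the end-marker at "wdlzuvyk", prune upward until reaching a node still needed by another word.
The suffix "k" (1 node) is used only by "wdlzuvyk"; the node for "wdlzuvy" still has the child "r", so pruning stops there.
Nodes removed: 1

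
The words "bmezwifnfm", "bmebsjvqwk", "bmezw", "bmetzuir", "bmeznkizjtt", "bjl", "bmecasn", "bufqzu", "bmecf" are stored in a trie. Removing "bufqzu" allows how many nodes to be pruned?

After clearing the end-marker at "bufqzu", prune upward until reaching a node still needed by another word.
The suffix "ufqzu" (5 nodes) is used only by "bufqzu"; the node for "b" still has the child "m", so pruning stops there.
Nodes removed: 5

5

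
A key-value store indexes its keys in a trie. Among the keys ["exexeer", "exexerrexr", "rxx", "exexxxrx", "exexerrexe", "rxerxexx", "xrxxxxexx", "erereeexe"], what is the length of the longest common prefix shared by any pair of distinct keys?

9

The deepest shared node is where two words last agree before diverging.
e.g. "exexerrexe" and "exexerrexr" share the prefix "exexerrex" of length 9; no pair shares a longer one.
Longest shared-prefix length: 9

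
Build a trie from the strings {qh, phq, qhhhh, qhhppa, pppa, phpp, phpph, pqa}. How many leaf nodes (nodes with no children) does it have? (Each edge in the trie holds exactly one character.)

A leaf is a node with no children — equivalently, the end of a word that is not a proper prefix of any other stored word.
Those words: "phpph", "phq", "pppa", "pqa", "qhhhh", "qhhppa"
Leaf count: 6

6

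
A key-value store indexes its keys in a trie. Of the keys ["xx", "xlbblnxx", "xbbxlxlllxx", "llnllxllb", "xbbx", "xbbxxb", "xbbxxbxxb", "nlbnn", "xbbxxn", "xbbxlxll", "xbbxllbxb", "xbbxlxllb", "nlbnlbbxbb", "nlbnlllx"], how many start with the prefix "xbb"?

8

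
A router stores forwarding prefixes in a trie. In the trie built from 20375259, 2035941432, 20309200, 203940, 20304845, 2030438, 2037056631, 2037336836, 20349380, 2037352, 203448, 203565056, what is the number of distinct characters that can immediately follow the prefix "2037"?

3

Follow the path "2037" to its node, then look at its outgoing edges.
Characters that immediately follow "2037" among the stored strings: {0, 3, 5}.
That node has 3 child edges.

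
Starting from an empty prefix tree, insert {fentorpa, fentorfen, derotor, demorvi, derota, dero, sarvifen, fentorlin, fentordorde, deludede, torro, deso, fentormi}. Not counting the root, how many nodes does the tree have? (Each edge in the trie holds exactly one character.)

55

For each word, the new-node count is its length minus the longest prefix already in the trie:
  "fentorpa" → 8 new (f, e, n, t, o, r, p, a)
  "fentorfen" → prefix "fentor" already present; 3 new (f, e, n)
  "derotor" → 7 new (d, e, r, o, t, o, r)
  "demorvi" → prefix "de" already present; 5 new (m, o, r, v, i)
  "derota" → prefix "derot" already present; 1 new (a)
  "dero" → prefix "dero" already present; 0 new (none)
  "sarvifen" → 8 new (s, a, r, v, i, f, e, n)
  "fentorlin" → prefix "fentor" already present; 3 new (l, i, n)
  "fentordorde" → prefix "fentor" already present; 5 new (d, o, r, d, e)
  "deludede" → prefix "de" already present; 6 new (l, u, d, e, d, e)
  "torro" → 5 new (t, o, r, r, o)
  "deso" → prefix "de" already present; 2 new (s, o)
  "fentormi" → prefix "fentor" already present; 2 new (m, i)
Total nodes = 8 + 3 + 7 + 5 + 1 + 0 + 8 + 3 + 5 + 6 + 5 + 2 + 2 = 55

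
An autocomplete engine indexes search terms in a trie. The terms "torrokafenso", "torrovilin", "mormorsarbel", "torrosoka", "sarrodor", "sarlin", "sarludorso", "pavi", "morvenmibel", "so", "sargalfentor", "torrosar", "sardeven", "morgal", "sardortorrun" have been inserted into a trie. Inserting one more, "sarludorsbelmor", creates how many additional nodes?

6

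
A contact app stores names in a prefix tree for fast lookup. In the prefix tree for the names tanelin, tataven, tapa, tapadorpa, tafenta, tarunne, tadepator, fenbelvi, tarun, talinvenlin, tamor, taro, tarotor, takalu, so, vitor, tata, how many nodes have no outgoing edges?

13

Leaves are exactly the stored words that no other stored word extends.
Those words: "fenbelvi", "so", "tadepator", "tafenta", "takalu", "talinvenlin", "tamor", "tanelin", "tapadorpa", "tarotor", "tarunne", "tataven", "vitor"
Leaf count: 13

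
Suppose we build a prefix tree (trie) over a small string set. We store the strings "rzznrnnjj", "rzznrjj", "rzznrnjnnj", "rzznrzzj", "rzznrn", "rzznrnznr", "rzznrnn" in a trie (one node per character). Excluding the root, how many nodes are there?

Trie structure (* marks end of a word):
(root)
└─ r
   └─ z
      └─ z
         └─ n
            └─ r
               ├─ j
               │  └─ j *
               ├─ n *
               │  ├─ j
               │  │  └─ n
               │  │     └─ n
               │  │        └─ j *
               │  ├─ n *
               │  │  └─ j
               │  │     └─ j *
               │  └─ z
               │     └─ n
               │        └─ r *
               └─ z
                  └─ z
                     └─ j *
Counting every labelled node above: 21.

21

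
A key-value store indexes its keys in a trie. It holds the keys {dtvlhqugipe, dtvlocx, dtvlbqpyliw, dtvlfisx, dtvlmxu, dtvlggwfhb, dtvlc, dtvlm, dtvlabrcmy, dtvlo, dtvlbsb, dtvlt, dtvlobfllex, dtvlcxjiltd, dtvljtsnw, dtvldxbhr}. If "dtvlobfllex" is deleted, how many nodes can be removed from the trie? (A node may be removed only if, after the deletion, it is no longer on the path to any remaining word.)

6

Walk "dtvlobfllex" from the leaf back toward the root, removing each node that no remaining word uses.
The suffix "bfllex" (6 nodes) is used only by "dtvlobfllex"; the node for "dtvlo" still has the child "c", so pruning stops there.
Nodes removed: 6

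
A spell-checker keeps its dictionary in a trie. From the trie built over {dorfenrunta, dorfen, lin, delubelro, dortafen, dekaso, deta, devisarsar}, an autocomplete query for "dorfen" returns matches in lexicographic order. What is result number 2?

Words with prefix "dorfen", in lexicographic order: "dorfen", "dorfenrunta"
Position 2: dorfenrunta

dorfenrunta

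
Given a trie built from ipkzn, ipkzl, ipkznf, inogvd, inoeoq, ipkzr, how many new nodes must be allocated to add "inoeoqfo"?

Walking "inoeoqfo" from the root, the first 6 characters ("inoeoq") follow existing edges; "f" is the first miss.
New nodes needed: |"inoeoqfo"| − 6 = 8 − 6 = 2.

2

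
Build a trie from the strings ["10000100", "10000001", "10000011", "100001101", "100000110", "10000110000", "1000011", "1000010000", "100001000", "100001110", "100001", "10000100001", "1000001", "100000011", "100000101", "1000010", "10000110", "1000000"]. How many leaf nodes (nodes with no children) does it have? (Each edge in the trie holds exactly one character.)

7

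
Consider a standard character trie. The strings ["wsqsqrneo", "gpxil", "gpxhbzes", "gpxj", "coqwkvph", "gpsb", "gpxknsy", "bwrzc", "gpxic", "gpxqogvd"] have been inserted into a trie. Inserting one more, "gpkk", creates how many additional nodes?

Walking "gpkk" from the root, the first 2 characters ("gp") follow existing edges; "k" is the first miss.
Each of the 2 remaining characters creates one node.

2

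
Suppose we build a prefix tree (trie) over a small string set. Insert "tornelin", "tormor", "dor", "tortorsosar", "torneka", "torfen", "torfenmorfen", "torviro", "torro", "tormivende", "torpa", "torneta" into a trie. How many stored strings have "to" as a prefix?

Traverse to the node for "to", then collect every word in that subtree.
Words under "to": torfen, torfenmorfen, tormivende, tormor, torneka, tornelin, torneta, torpa, torro, tortorsosar, torviro
Count: 11

11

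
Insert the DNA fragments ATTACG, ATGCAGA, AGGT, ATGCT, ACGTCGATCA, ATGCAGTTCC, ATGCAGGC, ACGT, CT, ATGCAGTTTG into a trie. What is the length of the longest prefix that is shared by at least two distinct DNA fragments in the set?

8

The deepest shared node is where two words last agree before diverging.
"ATGCAGTTCC" and "ATGCAGTTTG" agree on "ATGCAGTT" (8 characters) before diverging; nothing deeper is shared.
Longest shared-prefix length: 8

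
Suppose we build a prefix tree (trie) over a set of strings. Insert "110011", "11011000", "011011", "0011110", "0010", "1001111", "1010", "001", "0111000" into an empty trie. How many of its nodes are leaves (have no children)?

A leaf is a node with no children — equivalently, the end of a word that is not a proper prefix of any other stored word.
Those words: "0010", "0011110", "011011", "0111000", "1001111", "1010", "110011", "11011000"
Leaf count: 8

8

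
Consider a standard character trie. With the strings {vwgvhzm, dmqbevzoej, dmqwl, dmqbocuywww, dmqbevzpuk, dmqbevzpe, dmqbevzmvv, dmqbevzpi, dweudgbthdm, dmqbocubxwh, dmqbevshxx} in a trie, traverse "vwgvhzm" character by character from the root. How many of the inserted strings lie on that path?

Check each prefix of "vwgvhzm" against the stored set — each match is an end-marker on the path.
Prefixes of the query that are stored words: "vwgvhzm"
Count: 1

1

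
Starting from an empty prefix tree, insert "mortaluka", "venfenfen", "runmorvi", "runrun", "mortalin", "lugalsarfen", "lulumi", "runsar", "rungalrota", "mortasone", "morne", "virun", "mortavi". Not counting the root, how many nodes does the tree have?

Insert word by word; a character creates a node only if that edge doesn't already exist:
  "mortaluka" → 9 new (m, o, r, t, a, l, u, k, a)
  "venfenfen" → 9 new (v, e, n, f, e, n, f, e, n)
  "runmorvi" → 8 new (r, u, n, m, o, r, v, i)
  "runrun" → prefix "run" already present; 3 new (r, u, n)
  "mortalin" → prefix "mortal" already present; 2 new (i, n)
  "lugalsarfen" → 11 new (l, u, g, a, l, s, a, r, f, e, n)
  "lulumi" → prefix "lu" already present; 4 new (l, u, m, i)
  "runsar" → prefix "run" already present; 3 new (s, a, r)
  "rungalrota" → prefix "run" already present; 7 new (g, a, l, r, o, t, a)
  "mortasone" → prefix "morta" already present; 4 new (s, o, n, e)
  "morne" → prefix "mor" already present; 2 new (n, e)
  "virun" → prefix "v" already present; 4 new (i, r, u, n)
  "mortavi" → prefix "morta" already present; 2 new (v, i)
Total nodes = 9 + 9 + 8 + 3 + 2 + 11 + 4 + 3 + 7 + 4 + 2 + 4 + 2 = 68

68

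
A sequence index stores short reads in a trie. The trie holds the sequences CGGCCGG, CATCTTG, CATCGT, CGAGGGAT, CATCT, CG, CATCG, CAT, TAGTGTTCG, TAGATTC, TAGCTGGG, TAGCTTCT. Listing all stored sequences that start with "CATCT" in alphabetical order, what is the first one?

CATCT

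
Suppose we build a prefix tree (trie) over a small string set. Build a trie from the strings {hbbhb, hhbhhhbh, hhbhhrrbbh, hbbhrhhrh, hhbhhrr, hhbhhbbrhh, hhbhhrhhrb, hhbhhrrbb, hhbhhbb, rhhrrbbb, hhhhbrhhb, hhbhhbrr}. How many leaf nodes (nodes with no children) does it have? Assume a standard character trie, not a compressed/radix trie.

9

A leaf is a node with no children — equivalently, the end of a word that is not a proper prefix of any other stored word.
Those words: "hbbhb", "hbbhrhhrh", "hhbhhbbrhh", "hhbhhbrr", "hhbhhhbh", "hhbhhrhhrb", "hhbhhrrbbh", "hhhhbrhhb", "rhhrrbbb"
Leaf count: 9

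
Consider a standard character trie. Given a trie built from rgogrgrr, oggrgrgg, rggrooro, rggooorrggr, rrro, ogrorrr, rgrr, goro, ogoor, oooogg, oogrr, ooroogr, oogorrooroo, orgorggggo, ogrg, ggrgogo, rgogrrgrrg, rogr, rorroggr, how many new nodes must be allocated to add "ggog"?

2

Walking "ggog" from the root, the first 2 characters ("gg") follow existing edges; "o" is the first miss.
New nodes needed: |"ggog"| − 2 = 4 − 2 = 2.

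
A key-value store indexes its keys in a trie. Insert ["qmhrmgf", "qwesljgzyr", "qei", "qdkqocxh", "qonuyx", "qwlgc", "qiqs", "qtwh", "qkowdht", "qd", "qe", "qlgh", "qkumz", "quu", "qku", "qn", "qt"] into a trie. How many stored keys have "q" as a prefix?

17

Walk to "q"; the words in its subtree are exactly those with that prefix.
Words under "q": qd, qdkqocxh, qe, qei, qiqs, qkowdht, qku, qkumz, qlgh, qmhrmgf, qn, qonuyx, qt, qtwh, quu, qwesljgzyr, qwlgc
Count: 17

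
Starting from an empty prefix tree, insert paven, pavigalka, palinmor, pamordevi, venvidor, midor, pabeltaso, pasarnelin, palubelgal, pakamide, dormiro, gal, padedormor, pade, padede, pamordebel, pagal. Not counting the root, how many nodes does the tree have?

90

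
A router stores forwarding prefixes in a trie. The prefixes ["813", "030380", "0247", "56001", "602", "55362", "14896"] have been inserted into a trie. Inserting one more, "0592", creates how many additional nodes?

3

Walking "0592" from the root, the first 1 characters ("0") follow existing edges; "5" is the first miss.
Each of the 3 remaining characters creates one node.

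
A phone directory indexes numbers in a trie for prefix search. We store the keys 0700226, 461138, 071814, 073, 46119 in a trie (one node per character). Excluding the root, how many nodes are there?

Insert word by word; a character creates a node only if that edge doesn't already exist:
  "0700226" → 7 new (0, 7, 0, 0, 2, 2, 6)
  "461138" → 6 new (4, 6, 1, 1, 3, 8)
  "071814" → prefix "07" already present; 4 new (1, 8, 1, 4)
  "073" → prefix "07" already present; 1 new (3)
  "46119" → prefix "4611" already present; 1 new (9)
Total nodes = 7 + 6 + 4 + 1 + 1 = 19

19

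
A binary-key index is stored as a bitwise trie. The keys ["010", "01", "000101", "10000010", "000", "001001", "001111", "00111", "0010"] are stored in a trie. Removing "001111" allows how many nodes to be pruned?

After clearing the end-marker at "001111", prune upward until reaching a node still needed by another word.
The suffix "1" (1 node) is used only by "001111"; "00111" is itself a stored word, so pruning stops there.
Nodes removed: 1

1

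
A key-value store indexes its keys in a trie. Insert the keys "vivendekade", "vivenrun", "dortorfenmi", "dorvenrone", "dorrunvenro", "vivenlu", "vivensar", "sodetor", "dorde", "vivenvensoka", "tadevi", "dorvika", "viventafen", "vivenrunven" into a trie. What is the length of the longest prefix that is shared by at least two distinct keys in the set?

8

The deepest shared node is where two words last agree before diverging.
"vivenrun" and "vivenrunven" agree on "vivenrun" (8 characters) before diverging; nothing deeper is shared.
Longest shared-prefix length: 8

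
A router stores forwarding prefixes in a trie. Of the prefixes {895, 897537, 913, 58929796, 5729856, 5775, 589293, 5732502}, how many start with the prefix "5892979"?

1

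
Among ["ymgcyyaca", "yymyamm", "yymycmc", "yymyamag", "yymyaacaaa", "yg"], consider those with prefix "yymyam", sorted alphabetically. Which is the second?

DFS of the "yymyam" subtree visits, in order: "yymyamag", "yymyamm"
The 2nd is yymyamm.

yymyamm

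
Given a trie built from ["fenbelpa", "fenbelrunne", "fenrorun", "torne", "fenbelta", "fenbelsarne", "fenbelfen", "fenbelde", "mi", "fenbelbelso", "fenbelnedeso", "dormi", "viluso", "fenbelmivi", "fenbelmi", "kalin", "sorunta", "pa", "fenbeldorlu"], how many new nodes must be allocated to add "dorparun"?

The longest prefix of "dorparun" already in the trie is "dor" (length 3).
New nodes needed: |"dorparun"| − 3 = 8 − 3 = 5.

5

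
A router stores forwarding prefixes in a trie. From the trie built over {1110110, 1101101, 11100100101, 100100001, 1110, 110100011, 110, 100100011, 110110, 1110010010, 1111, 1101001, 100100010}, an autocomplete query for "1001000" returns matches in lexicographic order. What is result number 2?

Filter for "1001000…" and sort: "100100001", "100100010", "100100011"
Position 2: 100100010

100100010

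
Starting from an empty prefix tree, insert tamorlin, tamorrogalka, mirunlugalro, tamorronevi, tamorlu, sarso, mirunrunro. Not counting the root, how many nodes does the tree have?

42

Count nodes per top-level branch (shared prefixes stored once):
  'm'-branch (mirunlugalro, mirunrunro): 17 nodes
  's'-branch (sarso): 5 nodes
  't'-branch (tamorlin, tamorlu, tamorrogalka, tamorronevi): 20 nodes
Sum: 42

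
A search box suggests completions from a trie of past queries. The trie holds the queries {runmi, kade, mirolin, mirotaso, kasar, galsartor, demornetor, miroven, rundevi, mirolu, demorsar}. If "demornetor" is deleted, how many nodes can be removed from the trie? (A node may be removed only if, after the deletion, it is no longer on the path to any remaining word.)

Walk "demornetor" from the leaf back toward the root, removing each node that no remaining word uses.
The suffix "netor" (5 nodes) is used only by "demornetor"; the node for "demor" still has the child "s", so pruning stops there.
Nodes removed: 5

5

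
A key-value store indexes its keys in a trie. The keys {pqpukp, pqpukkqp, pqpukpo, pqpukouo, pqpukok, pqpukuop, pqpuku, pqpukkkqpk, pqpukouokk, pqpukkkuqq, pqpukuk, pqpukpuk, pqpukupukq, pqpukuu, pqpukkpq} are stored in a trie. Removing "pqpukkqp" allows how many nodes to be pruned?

2

Walk "pqpukkqp" from the leaf back toward the root, removing each node that no remaining word uses.
The suffix "qp" (2 nodes) is used only by "pqpukkqp"; the node for "pqpukk" still has the child "k", so pruning stops there.
Nodes removed: 2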